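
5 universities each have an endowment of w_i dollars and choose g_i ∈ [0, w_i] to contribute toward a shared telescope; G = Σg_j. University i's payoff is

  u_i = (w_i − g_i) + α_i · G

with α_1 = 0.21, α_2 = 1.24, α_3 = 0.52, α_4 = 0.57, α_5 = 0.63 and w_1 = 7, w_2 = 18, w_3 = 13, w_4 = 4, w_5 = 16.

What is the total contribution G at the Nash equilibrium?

18

∂u_i/∂g_i = α_i − 1, so university i contributes w_i if α_i > 1, else 0.
α_i > 1 for i ∈ {2}; NE contributions (0, 18, 0, 0, 0), G = 18.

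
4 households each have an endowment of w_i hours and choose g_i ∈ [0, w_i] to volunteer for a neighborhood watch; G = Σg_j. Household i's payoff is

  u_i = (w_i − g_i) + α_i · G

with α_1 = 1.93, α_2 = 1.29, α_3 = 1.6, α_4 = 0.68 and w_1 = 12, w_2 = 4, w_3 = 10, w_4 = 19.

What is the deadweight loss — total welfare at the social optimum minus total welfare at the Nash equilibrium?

85.5

∂u_i/∂g_i = α_i − 1, so household i contributes w_i if α_i > 1, else 0.
α_i > 1 for i ∈ {1, 2, 3}; NE contributions (12, 4, 10, 0), G = 26.
W^NE = Σw_i − G^NE + (Σα_i)·G^NE = 45 + 4.5·26 = 162.
Planner: ∂(Σu_j)/∂g_i = Σα_j − 1 = 4.5 > 0, so everyone contributes w_i; G^SO = 45, W^SO = 45 + 4.5·45 = 247.5.
Deadweight loss = 85.5.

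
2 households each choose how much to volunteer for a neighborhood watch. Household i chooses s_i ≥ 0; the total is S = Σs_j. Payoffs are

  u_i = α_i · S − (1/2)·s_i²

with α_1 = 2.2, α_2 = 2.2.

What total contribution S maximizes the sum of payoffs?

Planner FOC: ∂(Σu_j)/∂s_i = (Σα_j) − s_i = 0, so s_i^SO = Σα_j = 4.4 for every i; S^SO = 8.8.

8.8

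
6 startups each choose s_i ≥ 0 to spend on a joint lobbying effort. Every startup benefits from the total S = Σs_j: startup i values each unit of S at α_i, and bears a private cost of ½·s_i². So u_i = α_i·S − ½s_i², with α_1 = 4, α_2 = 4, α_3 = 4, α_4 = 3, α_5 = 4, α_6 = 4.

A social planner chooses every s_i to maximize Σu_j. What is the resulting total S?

Planner FOC: ∂(Σu_j)/∂s_i = (Σα_j) − s_i = 0, so s_i^SO = Σα_j = 23 for every i; S^SO = 138.

138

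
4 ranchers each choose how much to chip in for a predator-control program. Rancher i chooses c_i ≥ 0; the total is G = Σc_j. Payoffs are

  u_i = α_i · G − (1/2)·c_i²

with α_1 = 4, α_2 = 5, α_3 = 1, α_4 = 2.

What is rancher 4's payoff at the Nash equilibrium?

22

Rancher i's FOC: ∂u_i/∂c_i = α_i − c_i = 0, so c_i* = α_i.
NE contributions = (4, 5, 1, 2); G = 12.
u_4 = α_4·G − ½·(c_4)² = 2·12 − ½·2² = 22.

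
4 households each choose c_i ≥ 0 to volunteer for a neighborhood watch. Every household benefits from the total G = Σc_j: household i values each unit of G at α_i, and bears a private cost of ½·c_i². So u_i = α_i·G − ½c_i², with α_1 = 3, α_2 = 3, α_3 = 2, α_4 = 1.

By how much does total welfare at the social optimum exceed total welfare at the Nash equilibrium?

Household i's FOC: ∂u_i/∂c_i = α_i − c_i = 0, so c_i* = α_i.
NE contributions = (3, 3, 2, 1); G = 9.
W^NE = (Σα)·G − ½Σα_i² = 9² − ½·23 = 69.5.
Planner sets c_i = Σα_j = 9 for every i, so G^SO = 4·9 = 36.
W^SO = (Σα)·G^SO − ½·4·(Σα)² = (4/2)·9² = 162.
Deadweight loss = W^SO − W^NE = 92.5.

92.5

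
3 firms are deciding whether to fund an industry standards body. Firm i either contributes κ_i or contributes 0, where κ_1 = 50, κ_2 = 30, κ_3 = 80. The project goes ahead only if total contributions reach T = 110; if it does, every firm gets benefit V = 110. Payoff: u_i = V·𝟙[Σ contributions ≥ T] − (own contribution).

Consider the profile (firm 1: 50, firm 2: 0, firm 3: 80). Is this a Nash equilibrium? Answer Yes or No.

Yes

Total = 130 ≥ 110: provided.
Firm 1 (pledges 50, payoff 60): dropping to 0 → total 80, payoff 0. No gain.
Firm 2 (pledges 0, payoff 110): pledging 30 → total 160, payoff 80. No gain.
Firm 3 (pledges 80, payoff 30): dropping to 0 → total 50, payoff 0. No gain.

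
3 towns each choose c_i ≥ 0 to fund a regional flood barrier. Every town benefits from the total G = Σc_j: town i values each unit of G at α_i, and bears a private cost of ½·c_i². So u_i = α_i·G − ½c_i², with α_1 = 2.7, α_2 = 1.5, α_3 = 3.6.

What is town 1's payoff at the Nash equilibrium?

Town i's FOC: ∂u_i/∂c_i = α_i − c_i = 0, so c_i* = α_i.
NE contributions = (2.7, 1.5, 3.6); G = 7.8.
u_1 = α_1·G − ½·(c_1)² = 2.7·7.8 − ½·2.7² = 17.415.

17.415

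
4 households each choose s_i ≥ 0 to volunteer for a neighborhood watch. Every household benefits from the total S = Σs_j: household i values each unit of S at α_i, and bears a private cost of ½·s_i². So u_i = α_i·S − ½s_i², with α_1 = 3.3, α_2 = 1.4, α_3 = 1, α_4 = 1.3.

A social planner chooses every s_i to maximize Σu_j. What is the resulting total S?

Planner FOC: ∂(Σu_j)/∂s_i = (Σα_j) − s_i = 0, so s_i^SO = Σα_j = 7 for every i; S^SO = 28.

28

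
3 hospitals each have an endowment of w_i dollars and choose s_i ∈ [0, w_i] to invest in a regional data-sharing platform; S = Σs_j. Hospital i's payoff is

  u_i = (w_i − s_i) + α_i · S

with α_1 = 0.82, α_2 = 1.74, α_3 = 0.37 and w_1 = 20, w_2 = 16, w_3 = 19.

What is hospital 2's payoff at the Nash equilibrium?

27.84

∂u_i/∂s_i = α_i − 1, so hospital i contributes w_i if α_i > 1, else 0.
α_i > 1 for i ∈ {2}; NE contributions (0, 16, 0), S = 16.
u_2 = (16 − 16) + 1.74·16 = 27.84.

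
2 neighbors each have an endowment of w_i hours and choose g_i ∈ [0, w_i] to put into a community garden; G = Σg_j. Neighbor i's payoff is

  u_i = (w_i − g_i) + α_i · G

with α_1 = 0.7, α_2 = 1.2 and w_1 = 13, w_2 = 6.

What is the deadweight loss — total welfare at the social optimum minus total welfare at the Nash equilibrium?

11.7

∂u_i/∂g_i = α_i − 1, so neighbor i contributes w_i if α_i > 1, else 0.
α_i > 1 for i ∈ {2}; NE contributions (0, 6), G = 6.
W^NE = Σw_i − G^NE + (Σα_i)·G^NE = 19 + 0.9·6 = 24.4.
Planner: ∂(Σu_j)/∂g_i = Σα_j − 1 = 0.9 > 0, so everyone contributes w_i; G^SO = 19, W^SO = 19 + 0.9·19 = 36.1.
Deadweight loss = 11.7.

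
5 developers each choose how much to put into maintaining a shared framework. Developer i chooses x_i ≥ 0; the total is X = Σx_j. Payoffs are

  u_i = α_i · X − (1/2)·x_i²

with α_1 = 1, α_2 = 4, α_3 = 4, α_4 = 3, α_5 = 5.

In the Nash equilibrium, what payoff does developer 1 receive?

16.5

Developer i's FOC: ∂u_i/∂x_i = α_i − x_i = 0, so x_i* = α_i.
NE contributions = (1, 4, 4, 3, 5); X = 17.
u_1 = α_1·X − ½·(x_1)² = 1·17 − ½·1² = 16.5.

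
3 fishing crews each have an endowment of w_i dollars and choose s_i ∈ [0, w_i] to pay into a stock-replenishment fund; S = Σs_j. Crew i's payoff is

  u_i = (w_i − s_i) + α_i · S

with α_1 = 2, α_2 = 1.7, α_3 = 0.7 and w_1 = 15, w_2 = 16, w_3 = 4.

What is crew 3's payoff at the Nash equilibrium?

25.7

∂u_i/∂s_i = α_i − 1, so crew i contributes w_i if α_i > 1, else 0.
α_i > 1 for i ∈ {1, 2}; NE contributions (15, 16, 0), S = 31.
u_3 = (4 − 0) + 0.7·31 = 25.7.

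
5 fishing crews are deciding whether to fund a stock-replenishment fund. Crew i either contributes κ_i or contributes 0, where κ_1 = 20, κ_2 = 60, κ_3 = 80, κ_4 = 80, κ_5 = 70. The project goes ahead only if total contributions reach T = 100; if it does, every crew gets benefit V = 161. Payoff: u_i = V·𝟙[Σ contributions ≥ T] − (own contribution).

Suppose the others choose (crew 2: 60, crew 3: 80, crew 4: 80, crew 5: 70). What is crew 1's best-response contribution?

Others' total = 290 ≥ 100; contributing adds cost 20 for no extra benefit.
Best response: 0.

0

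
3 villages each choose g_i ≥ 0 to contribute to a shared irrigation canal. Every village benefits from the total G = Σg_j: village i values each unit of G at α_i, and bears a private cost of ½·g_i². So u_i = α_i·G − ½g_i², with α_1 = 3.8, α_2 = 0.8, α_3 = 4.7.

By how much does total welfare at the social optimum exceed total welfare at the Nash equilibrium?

Village i's FOC: ∂u_i/∂g_i = α_i − g_i = 0, so g_i* = α_i.
NE contributions = (3.8, 0.8, 4.7); G = 9.3.
W^NE = (Σα)·G − ½Σα_i² = 9.3² − ½·37.17 = 67.905.
Planner sets g_i = Σα_j = 9.3 for every i, so G^SO = 3·9.3 = 27.9.
W^SO = (Σα)·G^SO − ½·3·(Σα)² = (3/2)·9.3² = 129.735.
Deadweight loss = W^SO − W^NE = 61.83.

61.83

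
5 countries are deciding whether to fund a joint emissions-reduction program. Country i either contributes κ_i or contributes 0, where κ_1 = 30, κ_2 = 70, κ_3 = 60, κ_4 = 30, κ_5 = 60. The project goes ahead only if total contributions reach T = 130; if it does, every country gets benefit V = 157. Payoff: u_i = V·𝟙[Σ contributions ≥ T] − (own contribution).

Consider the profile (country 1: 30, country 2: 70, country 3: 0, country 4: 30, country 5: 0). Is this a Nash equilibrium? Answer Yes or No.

Total = 130 ≥ 130: provided.
Country 1 (pledges 30, payoff 127): dropping to 0 → total 100, payoff 0. No gain.
Country 2 (pledges 70, payoff 87): dropping to 0 → total 60, payoff 0. No gain.
Country 3 (pledges 0, payoff 157): pledging 60 → total 190, payoff 97. No gain.
Country 4 (pledges 30, payoff 127): dropping to 0 → total 100, payoff 0. No gain.
Country 5 (pledges 0, payoff 157): pledging 60 → total 190, payoff 97. No gain.

Yes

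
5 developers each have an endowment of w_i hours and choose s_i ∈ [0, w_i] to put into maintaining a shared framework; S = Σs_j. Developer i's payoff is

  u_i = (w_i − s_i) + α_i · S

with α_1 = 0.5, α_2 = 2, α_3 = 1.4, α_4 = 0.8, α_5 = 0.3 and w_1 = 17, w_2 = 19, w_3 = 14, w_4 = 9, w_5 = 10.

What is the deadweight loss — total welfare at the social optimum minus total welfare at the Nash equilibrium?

144

∂u_i/∂s_i = α_i − 1, so developer i contributes w_i if α_i > 1, else 0.
α_i > 1 for i ∈ {2, 3}; NE contributions (0, 19, 14, 0, 0), S = 33.
W^NE = Σw_i − S^NE + (Σα_i)·S^NE = 69 + 4·33 = 201.
Planner: ∂(Σu_j)/∂s_i = Σα_j − 1 = 4 > 0, so everyone contributes w_i; S^SO = 69, W^SO = 69 + 4·69 = 345.
Deadweight loss = 144.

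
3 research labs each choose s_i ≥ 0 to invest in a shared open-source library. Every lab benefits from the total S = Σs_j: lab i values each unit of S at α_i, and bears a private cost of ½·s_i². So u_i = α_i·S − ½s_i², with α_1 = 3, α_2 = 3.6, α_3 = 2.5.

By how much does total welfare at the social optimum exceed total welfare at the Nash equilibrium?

55.51

Lab i's FOC: ∂u_i/∂s_i = α_i − s_i = 0, so s_i* = α_i.
NE contributions = (3, 3.6, 2.5); S = 9.1.
W^NE = (Σα)·S − ½Σα_i² = 9.1² − ½·28.21 = 68.705.
Planner sets s_i = Σα_j = 9.1 for every i, so S^SO = 3·9.1 = 27.3.
W^SO = (Σα)·S^SO − ½·3·(Σα)² = (3/2)·9.1² = 124.215.
Deadweight loss = W^SO − W^NE = 55.51.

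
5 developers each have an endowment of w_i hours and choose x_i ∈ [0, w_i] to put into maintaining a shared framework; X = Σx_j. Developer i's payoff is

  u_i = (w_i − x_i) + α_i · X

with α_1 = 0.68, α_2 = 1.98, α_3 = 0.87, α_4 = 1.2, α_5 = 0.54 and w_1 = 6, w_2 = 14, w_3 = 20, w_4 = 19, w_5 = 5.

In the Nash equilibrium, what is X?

33

∂u_i/∂x_i = α_i − 1, so developer i contributes w_i if α_i > 1, else 0.
α_i > 1 for i ∈ {2, 4}; NE contributions (0, 14, 0, 19, 0), X = 33.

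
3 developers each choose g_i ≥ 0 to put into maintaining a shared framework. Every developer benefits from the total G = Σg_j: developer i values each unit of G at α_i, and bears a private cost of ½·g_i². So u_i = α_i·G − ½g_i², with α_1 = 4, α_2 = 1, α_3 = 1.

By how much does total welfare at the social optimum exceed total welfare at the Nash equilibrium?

27

Developer i's FOC: ∂u_i/∂g_i = α_i − g_i = 0, so g_i* = α_i.
NE contributions = (4, 1, 1); G = 6.
W^NE = (Σα)·G − ½Σα_i² = 6² − ½·18 = 27.
Planner sets g_i = Σα_j = 6 for every i, so G^SO = 3·6 = 18.
W^SO = (Σα)·G^SO − ½·3·(Σα)² = (3/2)·6² = 54.
Deadweight loss = W^SO − W^NE = 27.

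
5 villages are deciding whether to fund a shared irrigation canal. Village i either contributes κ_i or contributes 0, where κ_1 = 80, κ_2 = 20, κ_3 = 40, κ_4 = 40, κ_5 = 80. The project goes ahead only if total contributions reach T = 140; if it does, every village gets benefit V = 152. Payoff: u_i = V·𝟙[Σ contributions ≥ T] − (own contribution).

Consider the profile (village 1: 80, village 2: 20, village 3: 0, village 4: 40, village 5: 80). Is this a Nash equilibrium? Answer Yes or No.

No

Total = 220 ≥ 140: provided.
Village 1 (pledges 80, payoff 72): dropping to 0 → total 140, payoff 152. Profitable deviation.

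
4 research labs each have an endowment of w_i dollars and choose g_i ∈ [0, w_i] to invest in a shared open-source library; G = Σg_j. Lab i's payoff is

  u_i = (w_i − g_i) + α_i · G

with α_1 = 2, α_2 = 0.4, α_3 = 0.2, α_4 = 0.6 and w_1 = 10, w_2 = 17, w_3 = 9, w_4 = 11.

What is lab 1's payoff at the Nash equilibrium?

20

∂u_i/∂g_i = α_i − 1, so lab i contributes w_i if α_i > 1, else 0.
α_i > 1 for i ∈ {1}; NE contributions (10, 0, 0, 0), G = 10.
u_1 = (10 − 10) + 2·10 = 20.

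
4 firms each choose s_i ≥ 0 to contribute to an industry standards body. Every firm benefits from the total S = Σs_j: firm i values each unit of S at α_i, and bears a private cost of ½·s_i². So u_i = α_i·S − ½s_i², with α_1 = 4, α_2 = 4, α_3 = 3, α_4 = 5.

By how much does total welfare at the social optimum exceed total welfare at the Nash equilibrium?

Firm i's FOC: ∂u_i/∂s_i = α_i − s_i = 0, so s_i* = α_i.
NE contributions = (4, 4, 3, 5); S = 16.
W^NE = (Σα)·S − ½Σα_i² = 16² − ½·66 = 223.
Planner sets s_i = Σα_j = 16 for every i, so S^SO = 4·16 = 64.
W^SO = (Σα)·S^SO − ½·4·(Σα)² = (4/2)·16² = 512.
Deadweight loss = W^SO − W^NE = 289.

289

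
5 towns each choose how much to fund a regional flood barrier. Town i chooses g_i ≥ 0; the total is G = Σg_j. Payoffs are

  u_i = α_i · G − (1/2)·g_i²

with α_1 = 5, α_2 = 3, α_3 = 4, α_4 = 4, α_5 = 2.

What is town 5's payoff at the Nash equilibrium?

34

Town i's FOC: ∂u_i/∂g_i = α_i − g_i = 0, so g_i* = α_i.
NE contributions = (5, 3, 4, 4, 2); G = 18.
u_5 = α_5·G − ½·(g_5)² = 2·18 − ½·2² = 34.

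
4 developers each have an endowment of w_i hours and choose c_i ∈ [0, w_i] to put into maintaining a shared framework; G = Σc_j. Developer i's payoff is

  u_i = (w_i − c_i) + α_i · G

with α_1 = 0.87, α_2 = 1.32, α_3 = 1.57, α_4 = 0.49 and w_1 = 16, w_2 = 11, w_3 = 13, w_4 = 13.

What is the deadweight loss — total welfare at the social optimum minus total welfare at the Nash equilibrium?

∂u_i/∂c_i = α_i − 1, so developer i contributes w_i if α_i > 1, else 0.
α_i > 1 for i ∈ {2, 3}; NE contributions (0, 11, 13, 0), G = 24.
W^NE = Σw_i − G^NE + (Σα_i)·G^NE = 53 + 3.25·24 = 131.
Planner: ∂(Σu_j)/∂c_i = Σα_j − 1 = 3.25 > 0, so everyone contributes w_i; G^SO = 53, W^SO = 53 + 3.25·53 = 225.25.
Deadweight loss = 94.25.

94.25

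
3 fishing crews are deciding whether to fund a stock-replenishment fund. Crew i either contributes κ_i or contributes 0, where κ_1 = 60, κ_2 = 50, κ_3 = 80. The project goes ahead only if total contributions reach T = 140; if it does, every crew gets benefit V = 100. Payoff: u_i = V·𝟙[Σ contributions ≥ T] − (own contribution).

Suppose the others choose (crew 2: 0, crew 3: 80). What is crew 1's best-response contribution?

60

Others' total = 80. Contributing 60 brings total to 140 ≥ 140: gain V − κ_1 = 40.
Best response: 60.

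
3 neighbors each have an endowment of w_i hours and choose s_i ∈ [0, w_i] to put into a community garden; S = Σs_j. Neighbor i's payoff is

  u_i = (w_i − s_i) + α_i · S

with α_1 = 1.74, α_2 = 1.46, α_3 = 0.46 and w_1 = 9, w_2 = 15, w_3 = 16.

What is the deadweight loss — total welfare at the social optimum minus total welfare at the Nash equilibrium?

∂u_i/∂s_i = α_i − 1, so neighbor i contributes w_i if α_i > 1, else 0.
α_i > 1 for i ∈ {1, 2}; NE contributions (9, 15, 0), S = 24.
W^NE = Σw_i − S^NE + (Σα_i)·S^NE = 40 + 2.66·24 = 103.84.
Planner: ∂(Σu_j)/∂s_i = Σα_j − 1 = 2.66 > 0, so everyone contributes w_i; S^SO = 40, W^SO = 40 + 2.66·40 = 146.4.
Deadweight loss = 42.56.

42.56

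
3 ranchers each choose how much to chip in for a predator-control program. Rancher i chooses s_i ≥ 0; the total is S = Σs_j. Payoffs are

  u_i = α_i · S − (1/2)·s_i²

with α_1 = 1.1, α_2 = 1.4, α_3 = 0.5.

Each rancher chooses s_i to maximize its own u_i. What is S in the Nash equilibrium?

3

Rancher i's FOC: ∂u_i/∂s_i = α_i − s_i = 0, so s_i* = α_i.
NE contributions = (1.1, 1.4, 0.5); S = 3.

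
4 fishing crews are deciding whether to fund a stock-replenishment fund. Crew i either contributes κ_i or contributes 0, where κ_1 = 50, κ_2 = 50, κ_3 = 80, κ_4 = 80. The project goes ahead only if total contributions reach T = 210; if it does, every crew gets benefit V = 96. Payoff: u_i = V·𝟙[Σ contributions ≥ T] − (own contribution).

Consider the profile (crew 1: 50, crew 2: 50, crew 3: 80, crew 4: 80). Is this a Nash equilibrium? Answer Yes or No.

Total = 260 ≥ 210: provided.
Crew 1 (pledges 50, payoff 46): dropping to 0 → total 210, payoff 96. Profitable deviation.

No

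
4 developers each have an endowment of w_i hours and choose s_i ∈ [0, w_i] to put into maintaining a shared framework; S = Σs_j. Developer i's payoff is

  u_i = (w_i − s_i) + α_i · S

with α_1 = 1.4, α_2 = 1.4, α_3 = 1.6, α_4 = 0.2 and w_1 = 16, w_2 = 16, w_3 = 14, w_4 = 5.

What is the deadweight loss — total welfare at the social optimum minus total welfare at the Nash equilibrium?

18

∂u_i/∂s_i = α_i − 1, so developer i contributes w_i if α_i > 1, else 0.
α_i > 1 for i ∈ {1, 2, 3}; NE contributions (16, 16, 14, 0), S = 46.
W^NE = Σw_i − S^NE + (Σα_i)·S^NE = 51 + 3.6·46 = 216.6.
Planner: ∂(Σu_j)/∂s_i = Σα_j − 1 = 3.6 > 0, so everyone contributes w_i; S^SO = 51, W^SO = 51 + 3.6·51 = 234.6.
Deadweight loss = 18.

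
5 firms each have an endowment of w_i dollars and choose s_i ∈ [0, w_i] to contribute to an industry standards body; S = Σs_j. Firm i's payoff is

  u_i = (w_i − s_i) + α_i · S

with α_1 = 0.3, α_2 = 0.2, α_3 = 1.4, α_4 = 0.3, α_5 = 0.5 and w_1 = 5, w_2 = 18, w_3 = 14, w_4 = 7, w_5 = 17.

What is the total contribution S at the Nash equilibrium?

14

∂u_i/∂s_i = α_i − 1, so firm i contributes w_i if α_i > 1, else 0.
α_i > 1 for i ∈ {3}; NE contributions (0, 0, 14, 0, 0), S = 14.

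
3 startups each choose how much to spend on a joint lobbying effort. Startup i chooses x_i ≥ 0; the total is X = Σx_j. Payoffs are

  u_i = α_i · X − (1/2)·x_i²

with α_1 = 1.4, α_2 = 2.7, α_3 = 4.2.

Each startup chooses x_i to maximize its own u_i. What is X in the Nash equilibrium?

Startup i's FOC: ∂u_i/∂x_i = α_i − x_i = 0, so x_i* = α_i.
NE contributions = (1.4, 2.7, 4.2); X = 8.3.

8.3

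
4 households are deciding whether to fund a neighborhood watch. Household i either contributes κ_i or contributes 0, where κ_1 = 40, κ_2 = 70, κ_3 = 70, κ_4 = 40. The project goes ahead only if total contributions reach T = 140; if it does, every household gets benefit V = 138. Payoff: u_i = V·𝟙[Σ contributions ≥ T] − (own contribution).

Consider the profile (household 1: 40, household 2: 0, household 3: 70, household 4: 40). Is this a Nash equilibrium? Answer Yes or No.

Yes

Total = 150 ≥ 140: provided.
Household 1 (pledges 40, payoff 98): dropping to 0 → total 110, payoff 0. No gain.
Household 2 (pledges 0, payoff 138): pledging 70 → total 220, payoff 68. No gain.
Household 3 (pledges 70, payoff 68): dropping to 0 → total 80, payoff 0. No gain.
Household 4 (pledges 40, payoff 98): dropping to 0 → total 110, payoff 0. No gain.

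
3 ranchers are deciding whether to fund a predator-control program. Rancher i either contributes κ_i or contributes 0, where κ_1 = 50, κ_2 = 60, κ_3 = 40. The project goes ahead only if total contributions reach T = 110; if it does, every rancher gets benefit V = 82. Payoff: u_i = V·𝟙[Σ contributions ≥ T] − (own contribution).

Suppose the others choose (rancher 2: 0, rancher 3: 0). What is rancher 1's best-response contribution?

Others' total = 0. Even contributing 50 gives 50 < 110: no benefit either way.
Best response: 0.

0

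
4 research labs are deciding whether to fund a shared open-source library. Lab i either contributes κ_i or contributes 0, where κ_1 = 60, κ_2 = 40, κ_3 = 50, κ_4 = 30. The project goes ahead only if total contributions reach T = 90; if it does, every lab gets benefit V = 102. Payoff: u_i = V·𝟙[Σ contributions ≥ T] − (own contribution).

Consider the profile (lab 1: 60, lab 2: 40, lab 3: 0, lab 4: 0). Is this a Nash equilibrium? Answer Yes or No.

Total = 100 ≥ 90: provided.
Lab 1 (pledges 60, payoff 42): dropping to 0 → total 40, payoff 0. No gain.
Lab 2 (pledges 40, payoff 62): dropping to 0 → total 60, payoff 0. No gain.
Lab 3 (pledges 0, payoff 102): pledging 50 → total 150, payoff 52. No gain.
Lab 4 (pledges 0, payoff 102): pledging 30 → total 130, payoff 72. No gain.

Yes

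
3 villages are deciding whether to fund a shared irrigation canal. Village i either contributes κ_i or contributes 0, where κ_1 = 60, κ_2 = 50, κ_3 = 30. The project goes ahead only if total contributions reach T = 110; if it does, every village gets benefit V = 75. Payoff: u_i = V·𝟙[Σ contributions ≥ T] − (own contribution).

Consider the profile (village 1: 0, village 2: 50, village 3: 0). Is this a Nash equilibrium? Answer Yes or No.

Total = 50 < 110: not provided.
Village 1 (pledges 0, payoff 0): pledging 60 → total 110, payoff 15. Profitable deviation.

No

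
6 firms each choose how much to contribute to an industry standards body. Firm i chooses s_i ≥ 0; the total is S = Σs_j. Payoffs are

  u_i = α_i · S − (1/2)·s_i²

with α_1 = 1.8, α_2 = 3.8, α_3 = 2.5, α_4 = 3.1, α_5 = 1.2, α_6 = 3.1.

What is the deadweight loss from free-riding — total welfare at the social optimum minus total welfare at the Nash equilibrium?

Firm i's FOC: ∂u_i/∂s_i = α_i − s_i = 0, so s_i* = α_i.
NE contributions = (1.8, 3.8, 2.5, 3.1, 1.2, 3.1); S = 15.5.
W^NE = (Σα)·S − ½Σα_i² = 15.5² − ½·44.59 = 217.955.
Planner sets s_i = Σα_j = 15.5 for every i, so S^SO = 6·15.5 = 93.
W^SO = (Σα)·S^SO − ½·6·(Σα)² = (6/2)·15.5² = 720.75.
Deadweight loss = W^SO − W^NE = 502.795.

502.795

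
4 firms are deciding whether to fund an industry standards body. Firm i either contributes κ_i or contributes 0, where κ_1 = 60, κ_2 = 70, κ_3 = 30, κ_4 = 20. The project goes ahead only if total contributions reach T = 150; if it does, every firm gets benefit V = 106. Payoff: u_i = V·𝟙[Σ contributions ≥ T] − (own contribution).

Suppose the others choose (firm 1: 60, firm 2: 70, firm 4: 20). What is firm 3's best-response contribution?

0

Others' total = 150 ≥ 150; contributing adds cost 30 for no extra benefit.
Best response: 0.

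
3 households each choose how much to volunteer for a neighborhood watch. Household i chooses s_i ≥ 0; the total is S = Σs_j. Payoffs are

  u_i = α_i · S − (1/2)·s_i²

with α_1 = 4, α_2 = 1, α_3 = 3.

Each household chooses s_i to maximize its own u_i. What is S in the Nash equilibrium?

8

Household i's FOC: ∂u_i/∂s_i = α_i − s_i = 0, so s_i* = α_i.
NE contributions = (4, 1, 3); S = 8.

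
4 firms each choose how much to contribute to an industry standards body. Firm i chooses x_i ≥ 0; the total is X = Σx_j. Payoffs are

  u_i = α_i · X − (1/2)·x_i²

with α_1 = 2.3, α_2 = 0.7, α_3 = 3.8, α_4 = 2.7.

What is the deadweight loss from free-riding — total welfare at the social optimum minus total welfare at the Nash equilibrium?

Firm i's FOC: ∂u_i/∂x_i = α_i − x_i = 0, so x_i* = α_i.
NE contributions = (2.3, 0.7, 3.8, 2.7); X = 9.5.
W^NE = (Σα)·X − ½Σα_i² = 9.5² − ½·27.51 = 76.495.
Planner sets x_i = Σα_j = 9.5 for every i, so X^SO = 4·9.5 = 38.
W^SO = (Σα)·X^SO − ½·4·(Σα)² = (4/2)·9.5² = 180.5.
Deadweight loss = W^SO − W^NE = 104.005.

104.005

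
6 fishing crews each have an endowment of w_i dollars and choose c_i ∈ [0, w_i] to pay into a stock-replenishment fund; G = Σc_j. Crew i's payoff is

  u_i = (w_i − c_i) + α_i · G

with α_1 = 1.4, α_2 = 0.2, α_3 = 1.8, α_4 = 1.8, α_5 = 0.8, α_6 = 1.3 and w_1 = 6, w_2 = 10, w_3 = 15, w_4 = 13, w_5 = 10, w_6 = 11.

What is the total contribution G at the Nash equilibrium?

∂u_i/∂c_i = α_i − 1, so crew i contributes w_i if α_i > 1, else 0.
α_i > 1 for i ∈ {1, 3, 4, 6}; NE contributions (6, 0, 15, 13, 0, 11), G = 45.

45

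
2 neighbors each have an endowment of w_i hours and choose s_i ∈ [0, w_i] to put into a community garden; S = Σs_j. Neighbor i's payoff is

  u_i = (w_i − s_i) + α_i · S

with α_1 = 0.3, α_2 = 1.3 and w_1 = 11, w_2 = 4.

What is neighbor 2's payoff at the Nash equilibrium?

5.2

∂u_i/∂s_i = α_i − 1, so neighbor i contributes w_i if α_i > 1, else 0.
α_i > 1 for i ∈ {2}; NE contributions (0, 4), S = 4.
u_2 = (4 − 4) + 1.3·4 = 5.2.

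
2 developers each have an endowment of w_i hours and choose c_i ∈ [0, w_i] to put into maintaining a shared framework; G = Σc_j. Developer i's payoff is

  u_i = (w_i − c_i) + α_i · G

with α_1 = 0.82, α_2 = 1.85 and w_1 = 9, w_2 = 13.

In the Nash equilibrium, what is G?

∂u_i/∂c_i = α_i − 1, so developer i contributes w_i if α_i > 1, else 0.
α_i > 1 for i ∈ {2}; NE contributions (0, 13), G = 13.

13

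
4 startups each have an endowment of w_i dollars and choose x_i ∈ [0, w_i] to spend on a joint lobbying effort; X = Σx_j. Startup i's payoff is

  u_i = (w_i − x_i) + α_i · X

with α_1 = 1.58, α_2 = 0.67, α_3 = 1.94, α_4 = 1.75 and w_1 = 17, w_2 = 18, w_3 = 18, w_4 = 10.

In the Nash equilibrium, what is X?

∂u_i/∂x_i = α_i − 1, so startup i contributes w_i if α_i > 1, else 0.
α_i > 1 for i ∈ {1, 3, 4}; NE contributions (17, 0, 18, 10), X = 45.

45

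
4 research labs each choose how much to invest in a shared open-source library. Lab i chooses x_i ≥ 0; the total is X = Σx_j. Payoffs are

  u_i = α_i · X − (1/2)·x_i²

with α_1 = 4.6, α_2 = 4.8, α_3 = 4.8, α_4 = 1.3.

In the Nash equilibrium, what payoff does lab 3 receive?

62.88

Lab i's FOC: ∂u_i/∂x_i = α_i − x_i = 0, so x_i* = α_i.
NE contributions = (4.6, 4.8, 4.8, 1.3); X = 15.5.
u_3 = α_3·X − ½·(x_3)² = 4.8·15.5 − ½·4.8² = 62.88.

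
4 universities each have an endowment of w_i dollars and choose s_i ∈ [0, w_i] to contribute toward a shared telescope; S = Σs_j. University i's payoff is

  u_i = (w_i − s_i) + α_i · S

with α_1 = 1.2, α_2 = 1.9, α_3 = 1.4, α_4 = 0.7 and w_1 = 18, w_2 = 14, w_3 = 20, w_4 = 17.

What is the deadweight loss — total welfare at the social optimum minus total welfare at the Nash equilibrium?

71.4

∂u_i/∂s_i = α_i − 1, so university i contributes w_i if α_i > 1, else 0.
α_i > 1 for i ∈ {1, 2, 3}; NE contributions (18, 14, 20, 0), S = 52.
W^NE = Σw_i − S^NE + (Σα_i)·S^NE = 69 + 4.2·52 = 287.4.
Planner: ∂(Σu_j)/∂s_i = Σα_j − 1 = 4.2 > 0, so everyone contributes w_i; S^SO = 69, W^SO = 69 + 4.2·69 = 358.8.
Deadweight loss = 71.4.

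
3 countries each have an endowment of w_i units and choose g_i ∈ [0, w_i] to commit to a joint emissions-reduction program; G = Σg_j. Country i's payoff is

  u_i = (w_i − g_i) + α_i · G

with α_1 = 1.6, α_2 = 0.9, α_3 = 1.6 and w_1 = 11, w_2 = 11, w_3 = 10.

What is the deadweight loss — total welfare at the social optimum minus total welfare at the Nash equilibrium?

∂u_i/∂g_i = α_i − 1, so country i contributes w_i if α_i > 1, else 0.
α_i > 1 for i ∈ {1, 3}; NE contributions (11, 0, 10), G = 21.
W^NE = Σw_i − G^NE + (Σα_i)·G^NE = 32 + 3.1·21 = 97.1.
Planner: ∂(Σu_j)/∂g_i = Σα_j − 1 = 3.1 > 0, so everyone contributes w_i; G^SO = 32, W^SO = 32 + 3.1·32 = 131.2.
Deadweight loss = 34.1.

34.1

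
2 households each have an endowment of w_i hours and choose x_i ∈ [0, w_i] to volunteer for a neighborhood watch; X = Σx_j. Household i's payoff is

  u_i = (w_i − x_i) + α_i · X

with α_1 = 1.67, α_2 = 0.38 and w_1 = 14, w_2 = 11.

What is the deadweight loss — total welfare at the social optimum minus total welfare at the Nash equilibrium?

∂u_i/∂x_i = α_i − 1, so household i contributes w_i if α_i > 1, else 0.
α_i > 1 for i ∈ {1}; NE contributions (14, 0), X = 14.
W^NE = Σw_i − X^NE + (Σα_i)·X^NE = 25 + 1.05·14 = 39.7.
Planner: ∂(Σu_j)/∂x_i = Σα_j − 1 = 1.05 > 0, so everyone contributes w_i; X^SO = 25, W^SO = 25 + 1.05·25 = 51.25.
Deadweight loss = 11.55.

11.55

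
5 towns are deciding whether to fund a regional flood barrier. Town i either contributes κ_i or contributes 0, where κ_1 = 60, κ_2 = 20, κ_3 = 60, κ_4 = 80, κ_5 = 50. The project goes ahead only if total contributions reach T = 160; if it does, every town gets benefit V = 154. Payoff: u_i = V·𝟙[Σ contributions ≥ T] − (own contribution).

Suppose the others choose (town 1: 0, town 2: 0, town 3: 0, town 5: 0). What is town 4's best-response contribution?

0

Others' total = 0. Even contributing 80 gives 80 < 160: no benefit either way.
Best response: 0.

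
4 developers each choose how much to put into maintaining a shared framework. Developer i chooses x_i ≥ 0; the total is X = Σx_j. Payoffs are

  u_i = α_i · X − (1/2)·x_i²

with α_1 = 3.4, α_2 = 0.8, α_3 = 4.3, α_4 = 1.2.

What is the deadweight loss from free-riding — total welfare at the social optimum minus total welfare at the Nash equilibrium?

110.155

Developer i's FOC: ∂u_i/∂x_i = α_i − x_i = 0, so x_i* = α_i.
NE contributions = (3.4, 0.8, 4.3, 1.2); X = 9.7.
W^NE = (Σα)·X − ½Σα_i² = 9.7² − ½·32.13 = 78.025.
Planner sets x_i = Σα_j = 9.7 for every i, so X^SO = 4·9.7 = 38.8.
W^SO = (Σα)·X^SO − ½·4·(Σα)² = (4/2)·9.7² = 188.18.
Deadweight loss = W^SO − W^NE = 110.155.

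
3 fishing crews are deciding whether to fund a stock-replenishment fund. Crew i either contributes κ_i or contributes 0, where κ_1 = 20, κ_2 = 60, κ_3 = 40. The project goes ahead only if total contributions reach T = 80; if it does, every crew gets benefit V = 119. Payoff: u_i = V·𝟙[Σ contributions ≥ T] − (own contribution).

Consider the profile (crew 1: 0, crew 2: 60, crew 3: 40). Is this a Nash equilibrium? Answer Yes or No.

Yes

Total = 100 ≥ 80: provided.
Crew 1 (pledges 0, payoff 119): pledging 20 → total 120, payoff 99. No gain.
Crew 2 (pledges 60, payoff 59): dropping to 0 → total 40, payoff 0. No gain.
Crew 3 (pledges 40, payoff 79): dropping to 0 → total 60, payoff 0. No gain.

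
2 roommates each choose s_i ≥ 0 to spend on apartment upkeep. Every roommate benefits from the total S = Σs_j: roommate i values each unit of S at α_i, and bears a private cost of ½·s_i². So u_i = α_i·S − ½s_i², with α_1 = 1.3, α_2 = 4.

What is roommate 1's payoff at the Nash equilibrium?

6.045

Roommate i's FOC: ∂u_i/∂s_i = α_i − s_i = 0, so s_i* = α_i.
NE contributions = (1.3, 4); S = 5.3.
u_1 = α_1·S − ½·(s_1)² = 1.3·5.3 − ½·1.3² = 6.045.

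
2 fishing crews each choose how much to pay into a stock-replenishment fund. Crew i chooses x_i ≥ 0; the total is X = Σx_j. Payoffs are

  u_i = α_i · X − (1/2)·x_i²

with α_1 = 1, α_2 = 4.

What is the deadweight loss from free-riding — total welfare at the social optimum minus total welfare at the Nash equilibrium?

8.5

Crew i's FOC: ∂u_i/∂x_i = α_i − x_i = 0, so x_i* = α_i.
NE contributions = (1, 4); X = 5.
W^NE = (Σα)·X − ½Σα_i² = 5² − ½·17 = 16.5.
Planner sets x_i = Σα_j = 5 for every i, so X^SO = 2·5 = 10.
W^SO = (Σα)·X^SO − ½·2·(Σα)² = (2/2)·5² = 25.
Deadweight loss = W^SO − W^NE = 8.5.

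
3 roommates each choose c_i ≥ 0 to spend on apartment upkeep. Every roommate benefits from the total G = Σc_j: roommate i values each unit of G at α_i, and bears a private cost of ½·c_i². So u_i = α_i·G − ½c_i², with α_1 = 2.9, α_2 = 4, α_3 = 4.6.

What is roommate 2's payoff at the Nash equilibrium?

38

Roommate i's FOC: ∂u_i/∂c_i = α_i − c_i = 0, so c_i* = α_i.
NE contributions = (2.9, 4, 4.6); G = 11.5.
u_2 = α_2·G − ½·(c_2)² = 4·11.5 − ½·4² = 38.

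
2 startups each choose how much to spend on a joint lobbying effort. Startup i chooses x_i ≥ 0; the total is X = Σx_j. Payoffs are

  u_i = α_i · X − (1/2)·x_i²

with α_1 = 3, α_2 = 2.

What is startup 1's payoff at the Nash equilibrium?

Startup i's FOC: ∂u_i/∂x_i = α_i − x_i = 0, so x_i* = α_i.
NE contributions = (3, 2); X = 5.
u_1 = α_1·X − ½·(x_1)² = 3·5 − ½·3² = 10.5.

10.5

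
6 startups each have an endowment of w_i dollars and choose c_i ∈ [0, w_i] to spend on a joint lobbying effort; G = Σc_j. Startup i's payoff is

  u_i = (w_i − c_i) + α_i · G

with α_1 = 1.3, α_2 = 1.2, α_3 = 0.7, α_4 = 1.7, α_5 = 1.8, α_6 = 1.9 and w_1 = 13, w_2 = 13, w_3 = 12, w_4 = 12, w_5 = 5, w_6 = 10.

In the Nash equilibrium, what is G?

∂u_i/∂c_i = α_i − 1, so startup i contributes w_i if α_i > 1, else 0.
α_i > 1 for i ∈ {1, 2, 4, 5, 6}; NE contributions (13, 13, 0, 12, 5, 10), G = 53.

53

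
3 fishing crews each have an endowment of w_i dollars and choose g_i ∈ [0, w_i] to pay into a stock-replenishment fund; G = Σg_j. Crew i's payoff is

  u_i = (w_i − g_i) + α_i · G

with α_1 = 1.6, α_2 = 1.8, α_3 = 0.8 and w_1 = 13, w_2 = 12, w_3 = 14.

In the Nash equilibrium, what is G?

∂u_i/∂g_i = α_i − 1, so crew i contributes w_i if α_i > 1, else 0.
α_i > 1 for i ∈ {1, 2}; NE contributions (13, 12, 0), G = 25.

25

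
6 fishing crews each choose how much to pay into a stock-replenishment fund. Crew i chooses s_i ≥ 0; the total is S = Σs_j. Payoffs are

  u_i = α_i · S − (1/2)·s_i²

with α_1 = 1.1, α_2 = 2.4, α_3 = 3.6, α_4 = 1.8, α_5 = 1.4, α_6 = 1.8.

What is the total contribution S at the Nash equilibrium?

12.1

Crew i's FOC: ∂u_i/∂s_i = α_i − s_i = 0, so s_i* = α_i.
NE contributions = (1.1, 2.4, 3.6, 1.8, 1.4, 1.8); S = 12.1.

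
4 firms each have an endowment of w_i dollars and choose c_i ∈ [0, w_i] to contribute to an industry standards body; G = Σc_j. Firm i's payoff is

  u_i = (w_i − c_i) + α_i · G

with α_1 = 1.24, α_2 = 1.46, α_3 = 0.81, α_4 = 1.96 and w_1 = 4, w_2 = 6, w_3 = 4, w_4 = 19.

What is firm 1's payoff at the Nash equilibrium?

∂u_i/∂c_i = α_i − 1, so firm i contributes w_i if α_i > 1, else 0.
α_i > 1 for i ∈ {1, 2, 4}; NE contributions (4, 6, 0, 19), G = 29.
u_1 = (4 − 4) + 1.24·29 = 35.96.

35.96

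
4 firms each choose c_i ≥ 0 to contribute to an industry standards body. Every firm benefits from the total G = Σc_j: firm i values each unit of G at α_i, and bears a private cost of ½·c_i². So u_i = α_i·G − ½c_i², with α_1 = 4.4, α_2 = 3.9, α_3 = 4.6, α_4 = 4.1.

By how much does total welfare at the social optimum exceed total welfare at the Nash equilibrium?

325.27

Firm i's FOC: ∂u_i/∂c_i = α_i − c_i = 0, so c_i* = α_i.
NE contributions = (4.4, 3.9, 4.6, 4.1); G = 17.
W^NE = (Σα)·G − ½Σα_i² = 17² − ½·72.54 = 252.73.
Planner sets c_i = Σα_j = 17 for every i, so G^SO = 4·17 = 68.
W^SO = (Σα)·G^SO − ½·4·(Σα)² = (4/2)·17² = 578.
Deadweight loss = W^SO − W^NE = 325.27.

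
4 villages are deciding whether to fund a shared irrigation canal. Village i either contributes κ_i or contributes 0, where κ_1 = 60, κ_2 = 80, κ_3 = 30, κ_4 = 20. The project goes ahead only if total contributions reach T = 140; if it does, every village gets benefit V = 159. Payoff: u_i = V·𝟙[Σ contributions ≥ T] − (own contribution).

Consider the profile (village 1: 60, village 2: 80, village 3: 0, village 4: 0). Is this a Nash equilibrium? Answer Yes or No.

Total = 140 ≥ 140: provided.
Village 1 (pledges 60, payoff 99): dropping to 0 → total 80, payoff 0. No gain.
Village 2 (pledges 80, payoff 79): dropping to 0 → total 60, payoff 0. No gain.
Village 3 (pledges 0, payoff 159): pledging 30 → total 170, payoff 129. No gain.
Village 4 (pledges 0, payoff 159): pledging 20 → total 160, payoff 139. No gain.

Yes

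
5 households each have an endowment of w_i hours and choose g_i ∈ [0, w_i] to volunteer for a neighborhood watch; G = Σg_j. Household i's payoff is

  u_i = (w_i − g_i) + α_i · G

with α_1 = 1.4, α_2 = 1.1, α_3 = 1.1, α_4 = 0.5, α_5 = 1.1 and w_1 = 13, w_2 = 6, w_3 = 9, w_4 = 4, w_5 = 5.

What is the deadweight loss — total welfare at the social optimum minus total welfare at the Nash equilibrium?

∂u_i/∂g_i = α_i − 1, so household i contributes w_i if α_i > 1, else 0.
α_i > 1 for i ∈ {1, 2, 3, 5}; NE contributions (13, 6, 9, 0, 5), G = 33.
W^NE = Σw_i − G^NE + (Σα_i)·G^NE = 37 + 4.2·33 = 175.6.
Planner: ∂(Σu_j)/∂g_i = Σα_j − 1 = 4.2 > 0, so everyone contributes w_i; G^SO = 37, W^SO = 37 + 4.2·37 = 192.4.
Deadweight loss = 16.8.

16.8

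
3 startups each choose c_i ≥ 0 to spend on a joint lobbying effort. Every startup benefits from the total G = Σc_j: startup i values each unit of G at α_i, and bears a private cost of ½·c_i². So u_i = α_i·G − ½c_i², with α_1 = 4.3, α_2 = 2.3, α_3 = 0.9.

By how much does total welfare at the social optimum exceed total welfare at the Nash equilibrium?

Startup i's FOC: ∂u_i/∂c_i = α_i − c_i = 0, so c_i* = α_i.
NE contributions = (4.3, 2.3, 0.9); G = 7.5.
W^NE = (Σα)·G − ½Σα_i² = 7.5² − ½·24.59 = 43.955.
Planner sets c_i = Σα_j = 7.5 for every i, so G^SO = 3·7.5 = 22.5.
W^SO = (Σα)·G^SO − ½·3·(Σα)² = (3/2)·7.5² = 84.375.
Deadweight loss = W^SO − W^NE = 40.42.

40.42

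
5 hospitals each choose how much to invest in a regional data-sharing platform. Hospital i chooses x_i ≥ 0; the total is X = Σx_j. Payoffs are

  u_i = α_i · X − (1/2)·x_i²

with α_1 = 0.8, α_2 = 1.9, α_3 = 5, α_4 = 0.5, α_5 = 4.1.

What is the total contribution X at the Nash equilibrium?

12.3

Hospital i's FOC: ∂u_i/∂x_i = α_i − x_i = 0, so x_i* = α_i.
NE contributions = (0.8, 1.9, 5, 0.5, 4.1); X = 12.3.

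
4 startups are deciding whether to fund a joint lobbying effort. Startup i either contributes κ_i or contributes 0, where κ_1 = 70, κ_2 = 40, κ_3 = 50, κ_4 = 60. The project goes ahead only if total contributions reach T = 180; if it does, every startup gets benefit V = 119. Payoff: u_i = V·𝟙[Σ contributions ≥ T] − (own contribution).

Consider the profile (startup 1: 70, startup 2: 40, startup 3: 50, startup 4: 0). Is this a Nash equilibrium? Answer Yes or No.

No

Total = 160 < 180: not provided.
Startup 1 (pledges 70, payoff -70): dropping to 0 → total 90, payoff 0. Profitable deviation.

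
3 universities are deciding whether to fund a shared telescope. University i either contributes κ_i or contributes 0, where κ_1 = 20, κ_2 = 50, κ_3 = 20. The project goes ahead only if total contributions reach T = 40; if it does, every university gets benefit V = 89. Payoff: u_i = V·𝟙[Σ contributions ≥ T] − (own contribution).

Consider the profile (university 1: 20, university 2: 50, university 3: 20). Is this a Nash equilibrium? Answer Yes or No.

No

Total = 90 ≥ 40: provided.
University 1 (pledges 20, payoff 69): dropping to 0 → total 70, payoff 89. Profitable deviation.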